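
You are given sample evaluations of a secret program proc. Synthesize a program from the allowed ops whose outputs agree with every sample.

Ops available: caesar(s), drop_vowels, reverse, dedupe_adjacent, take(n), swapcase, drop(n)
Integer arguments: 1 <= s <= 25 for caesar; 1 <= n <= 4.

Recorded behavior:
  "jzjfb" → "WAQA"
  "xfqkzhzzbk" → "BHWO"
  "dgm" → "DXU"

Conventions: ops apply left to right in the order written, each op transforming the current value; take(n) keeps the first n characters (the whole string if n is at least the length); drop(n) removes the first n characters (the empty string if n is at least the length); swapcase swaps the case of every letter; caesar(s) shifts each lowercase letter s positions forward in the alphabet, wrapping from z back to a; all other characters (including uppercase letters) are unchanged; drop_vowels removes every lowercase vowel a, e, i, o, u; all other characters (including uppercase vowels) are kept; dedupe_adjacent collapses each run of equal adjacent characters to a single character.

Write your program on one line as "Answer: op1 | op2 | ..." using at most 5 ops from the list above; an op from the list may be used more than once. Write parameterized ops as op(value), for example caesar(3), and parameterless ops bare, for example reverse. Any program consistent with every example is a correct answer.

caesar(5) | caesar(12) | take(4) | reverse | swapcase

Check, running the answer program on each example:
  "jzjfb" -> "oeokg" -> "aqaws" -> "aqaw" -> "waqa" -> "WAQA"
  "xfqkzhzzbk" -> "ckvpemeegp" -> "owhbqyqqsb" -> "owhb" -> "bhwo" -> "BHWO"
  "dgm" -> "ilr" -> "uxd" -> "uxd" -> "dxu" -> "DXU"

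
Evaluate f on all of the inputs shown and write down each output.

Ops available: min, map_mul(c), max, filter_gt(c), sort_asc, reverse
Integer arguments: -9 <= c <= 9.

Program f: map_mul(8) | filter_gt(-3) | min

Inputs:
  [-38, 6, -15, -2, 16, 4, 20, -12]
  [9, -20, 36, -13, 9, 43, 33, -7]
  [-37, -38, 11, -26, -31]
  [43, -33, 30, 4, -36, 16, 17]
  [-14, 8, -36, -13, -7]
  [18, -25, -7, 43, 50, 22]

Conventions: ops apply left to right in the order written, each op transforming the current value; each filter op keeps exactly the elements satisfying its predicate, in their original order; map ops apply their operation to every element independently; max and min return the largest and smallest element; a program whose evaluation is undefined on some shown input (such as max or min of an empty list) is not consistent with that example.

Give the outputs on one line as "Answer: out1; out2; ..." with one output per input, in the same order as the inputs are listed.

Execution, op by op:
  [-38, 6, -15, -2, 16, 4, 20, -12] -> [-304, 48, -120, -16, 128, 32, 160, -96] -> [48, 128, 32, 160] -> 32
  [9, -20, 36, -13, 9, 43, 33, -7] -> [72, -160, 288, -104, 72, 344, 264, -56] -> [72, 288, 72, 344, 264] -> 72
  [-37, -38, 11, -26, -31] -> [-296, -304, 88, -208, -248] -> [88] -> 88
  [43, -33, 30, 4, -36, 16, 17] -> [344, -264, 240, 32, -288, 128, 136] -> [344, 240, 32, 128, 136] -> 32
  [-14, 8, -36, -13, -7] -> [-112, 64, -288, -104, -56] -> [64] -> 64
  [18, -25, -7, 43, 50, 22] -> [144, -200, -56, 344, 400, 176] -> [144, 344, 400, 176] -> 144

32; 72; 88; 32; 64; 144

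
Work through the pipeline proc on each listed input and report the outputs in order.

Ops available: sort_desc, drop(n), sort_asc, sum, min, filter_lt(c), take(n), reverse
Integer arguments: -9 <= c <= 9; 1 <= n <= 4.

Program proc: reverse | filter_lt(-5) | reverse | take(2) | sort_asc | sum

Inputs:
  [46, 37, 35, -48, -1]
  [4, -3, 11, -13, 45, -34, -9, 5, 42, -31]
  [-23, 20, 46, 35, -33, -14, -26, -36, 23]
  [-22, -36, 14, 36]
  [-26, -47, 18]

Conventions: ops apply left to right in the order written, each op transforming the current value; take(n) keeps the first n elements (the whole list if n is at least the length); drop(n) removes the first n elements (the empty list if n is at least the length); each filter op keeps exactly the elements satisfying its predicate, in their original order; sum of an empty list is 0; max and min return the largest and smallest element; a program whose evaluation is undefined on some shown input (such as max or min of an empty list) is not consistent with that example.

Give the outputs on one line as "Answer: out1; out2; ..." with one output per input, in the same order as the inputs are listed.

-48; -47; -56; -58; -73

Execution, op by op:
  [46, 37, 35, -48, -1] -> [-1, -48, 35, 37, 46] -> [-48] -> [-48] -> [-48] -> [-48] -> -48
  [4, -3, 11, -13, 45, -34, -9, 5, 42, -31] -> [-31, 42, 5, -9, -34, 45, -13, 11, -3, 4] -> [-31, -9, -34, -13] -> [-13, -34, -9, -31] -> [-13, -34] -> [-34, -13] -> -47
  [-23, 20, 46, 35, -33, -14, -26, -36, 23] -> [23, -36, -26, -14, -33, 35, 46, 20, -23] -> [-36, -26, -14, -33, -23] -> [-23, -33, -14, -26, -36] -> [-23, -33] -> [-33, -23] -> -56
  [-22, -36, 14, 36] -> [36, 14, -36, -22] -> [-36, -22] -> [-22, -36] -> [-22, -36] -> [-36, -22] -> -58
  [-26, -47, 18] -> [18, -47, -26] -> [-47, -26] -> [-26, -47] -> [-26, -47] -> [-47, -26] -> -73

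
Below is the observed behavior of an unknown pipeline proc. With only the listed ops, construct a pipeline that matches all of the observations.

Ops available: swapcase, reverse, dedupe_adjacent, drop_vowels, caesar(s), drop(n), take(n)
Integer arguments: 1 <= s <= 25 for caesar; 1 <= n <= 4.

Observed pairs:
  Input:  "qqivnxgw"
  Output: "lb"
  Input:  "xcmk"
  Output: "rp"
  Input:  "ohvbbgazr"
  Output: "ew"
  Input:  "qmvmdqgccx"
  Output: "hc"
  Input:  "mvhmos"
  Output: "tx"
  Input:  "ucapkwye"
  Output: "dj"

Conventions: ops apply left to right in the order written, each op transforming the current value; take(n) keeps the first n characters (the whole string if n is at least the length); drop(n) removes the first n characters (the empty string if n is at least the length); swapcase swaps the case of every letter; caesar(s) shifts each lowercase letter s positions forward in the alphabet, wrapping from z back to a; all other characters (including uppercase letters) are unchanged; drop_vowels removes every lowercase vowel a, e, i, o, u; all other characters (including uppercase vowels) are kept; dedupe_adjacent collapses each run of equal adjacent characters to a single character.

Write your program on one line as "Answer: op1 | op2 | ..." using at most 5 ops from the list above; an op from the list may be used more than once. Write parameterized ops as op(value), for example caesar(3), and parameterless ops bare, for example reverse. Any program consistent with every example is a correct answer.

reverse | take(2) | reverse | caesar(5)

Check, running the answer program on each example:
  "qqivnxgw" -> "wgxnviqq" -> "wg" -> "gw" -> "lb"
  "xcmk" -> "kmcx" -> "km" -> "mk" -> "rp"
  "ohvbbgazr" -> "rzagbbvho" -> "rz" -> "zr" -> "ew"
  "qmvmdqgccx" -> "xccgqdmvmq" -> "xc" -> "cx" -> "hc"
  "mvhmos" -> "somhvm" -> "so" -> "os" -> "tx"
  "ucapkwye" -> "eywkpacu" -> "ey" -> "ye" -> "dj"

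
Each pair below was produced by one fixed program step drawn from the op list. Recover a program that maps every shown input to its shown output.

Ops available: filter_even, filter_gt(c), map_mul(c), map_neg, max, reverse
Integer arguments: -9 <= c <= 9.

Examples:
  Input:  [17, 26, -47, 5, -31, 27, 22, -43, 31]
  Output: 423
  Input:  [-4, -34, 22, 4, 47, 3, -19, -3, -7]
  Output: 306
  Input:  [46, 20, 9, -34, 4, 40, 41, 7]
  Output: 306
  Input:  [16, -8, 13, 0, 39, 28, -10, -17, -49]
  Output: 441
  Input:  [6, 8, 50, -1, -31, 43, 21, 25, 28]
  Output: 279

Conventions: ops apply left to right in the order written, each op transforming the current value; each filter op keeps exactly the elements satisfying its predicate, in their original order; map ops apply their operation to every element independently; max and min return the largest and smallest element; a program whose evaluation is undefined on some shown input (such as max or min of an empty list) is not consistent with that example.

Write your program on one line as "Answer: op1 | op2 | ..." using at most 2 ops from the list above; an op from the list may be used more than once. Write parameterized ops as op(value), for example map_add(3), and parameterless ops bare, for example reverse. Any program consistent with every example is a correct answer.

map_mul(-9) | max

Check, running the answer program on each example:
  [17, 26, -47, 5, -31, 27, 22, -43, 31] -> [-153, -234, 423, -45, 279, -243, -198, 387, -279] -> 423
  [-4, -34, 22, 4, 47, 3, -19, -3, -7] -> [36, 306, -198, -36, -423, -27, 171, 27, 63] -> 306
  [46, 20, 9, -34, 4, 40, 41, 7] -> [-414, -180, -81, 306, -36, -360, -369, -63] -> 306
  [16, -8, 13, 0, 39, 28, -10, -17, -49] -> [-144, 72, -117, 0, -351, -252, 90, 153, 441] -> 441
  [6, 8, 50, -1, -31, 43, 21, 25, 28] -> [-54, -72, -450, 9, 279, -387, -189, -225, -252] -> 279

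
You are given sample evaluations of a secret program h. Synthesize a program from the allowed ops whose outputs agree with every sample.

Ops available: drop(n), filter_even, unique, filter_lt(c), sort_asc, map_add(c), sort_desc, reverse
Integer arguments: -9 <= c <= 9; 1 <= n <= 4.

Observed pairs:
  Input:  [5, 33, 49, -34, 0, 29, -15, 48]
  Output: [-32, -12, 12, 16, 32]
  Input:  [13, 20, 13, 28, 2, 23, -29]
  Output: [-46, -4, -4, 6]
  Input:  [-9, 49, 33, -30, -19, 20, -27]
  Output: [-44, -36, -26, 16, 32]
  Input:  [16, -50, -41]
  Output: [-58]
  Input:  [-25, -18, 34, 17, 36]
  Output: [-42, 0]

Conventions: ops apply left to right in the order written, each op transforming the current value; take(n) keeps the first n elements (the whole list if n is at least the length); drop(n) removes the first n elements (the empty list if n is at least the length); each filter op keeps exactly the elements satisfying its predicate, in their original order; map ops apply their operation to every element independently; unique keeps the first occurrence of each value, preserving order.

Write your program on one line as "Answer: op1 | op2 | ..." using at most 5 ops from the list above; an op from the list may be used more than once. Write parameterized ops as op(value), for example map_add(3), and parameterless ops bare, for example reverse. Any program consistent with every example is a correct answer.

map_add(-9) | sort_asc | filter_even | map_add(-8)

Check, running the answer program on each example:
  [5, 33, 49, -34, 0, 29, -15, 48] -> [-4, 24, 40, -43, -9, 20, -24, 39] -> [-43, -24, -9, -4, 20, 24, 39, 40] -> [-24, -4, 20, 24, 40] -> [-32, -12, 12, 16, 32]
  [13, 20, 13, 28, 2, 23, -29] -> [4, 11, 4, 19, -7, 14, -38] -> [-38, -7, 4, 4, 11, 14, 19] -> [-38, 4, 4, 14] -> [-46, -4, -4, 6]
  [-9, 49, 33, -30, -19, 20, -27] -> [-18, 40, 24, -39, -28, 11, -36] -> [-39, -36, -28, -18, 11, 24, 40] -> [-36, -28, -18, 24, 40] -> [-44, -36, -26, 16, 32]
  [16, -50, -41] -> [7, -59, -50] -> [-59, -50, 7] -> [-50] -> [-58]
  [-25, -18, 34, 17, 36] -> [-34, -27, 25, 8, 27] -> [-34, -27, 8, 25, 27] -> [-34, 8] -> [-42, 0]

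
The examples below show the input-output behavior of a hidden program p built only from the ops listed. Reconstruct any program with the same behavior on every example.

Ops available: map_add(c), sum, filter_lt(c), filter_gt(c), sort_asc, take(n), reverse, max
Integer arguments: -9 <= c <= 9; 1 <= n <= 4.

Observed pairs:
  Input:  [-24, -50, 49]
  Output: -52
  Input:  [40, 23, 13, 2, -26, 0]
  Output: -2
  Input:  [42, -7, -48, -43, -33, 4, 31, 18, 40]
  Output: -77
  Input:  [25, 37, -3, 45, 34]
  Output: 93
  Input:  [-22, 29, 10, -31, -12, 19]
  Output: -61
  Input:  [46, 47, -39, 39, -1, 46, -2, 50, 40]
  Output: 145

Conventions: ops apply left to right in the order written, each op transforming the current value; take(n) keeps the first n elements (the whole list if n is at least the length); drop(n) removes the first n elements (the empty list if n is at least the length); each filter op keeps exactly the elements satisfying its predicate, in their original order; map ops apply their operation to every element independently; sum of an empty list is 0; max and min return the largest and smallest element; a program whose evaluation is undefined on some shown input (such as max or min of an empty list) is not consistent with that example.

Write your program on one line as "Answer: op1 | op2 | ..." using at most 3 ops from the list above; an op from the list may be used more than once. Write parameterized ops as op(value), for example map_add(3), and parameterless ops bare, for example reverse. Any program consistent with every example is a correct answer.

reverse | map_add(-9) | sum

Check, running the answer program on each example:
  [-24, -50, 49] -> [49, -50, -24] -> [40, -59, -33] -> -52
  [40, 23, 13, 2, -26, 0] -> [0, -26, 2, 13, 23, 40] -> [-9, -35, -7, 4, 14, 31] -> -2
  [42, -7, -48, -43, -33, 4, 31, 18, 40] -> [40, 18, 31, 4, -33, -43, -48, -7, 42] -> [31, 9, 22, -5, -42, -52, -57, -16, 33] -> -77
  [25, 37, -3, 45, 34] -> [34, 45, -3, 37, 25] -> [25, 36, -12, 28, 16] -> 93
  [-22, 29, 10, -31, -12, 19] -> [19, -12, -31, 10, 29, -22] -> [10, -21, -40, 1, 20, -31] -> -61
  [46, 47, -39, 39, -1, 46, -2, 50, 40] -> [40, 50, -2, 46, -1, 39, -39, 47, 46] -> [31, 41, -11, 37, -10, 30, -48, 38, 37] -> 145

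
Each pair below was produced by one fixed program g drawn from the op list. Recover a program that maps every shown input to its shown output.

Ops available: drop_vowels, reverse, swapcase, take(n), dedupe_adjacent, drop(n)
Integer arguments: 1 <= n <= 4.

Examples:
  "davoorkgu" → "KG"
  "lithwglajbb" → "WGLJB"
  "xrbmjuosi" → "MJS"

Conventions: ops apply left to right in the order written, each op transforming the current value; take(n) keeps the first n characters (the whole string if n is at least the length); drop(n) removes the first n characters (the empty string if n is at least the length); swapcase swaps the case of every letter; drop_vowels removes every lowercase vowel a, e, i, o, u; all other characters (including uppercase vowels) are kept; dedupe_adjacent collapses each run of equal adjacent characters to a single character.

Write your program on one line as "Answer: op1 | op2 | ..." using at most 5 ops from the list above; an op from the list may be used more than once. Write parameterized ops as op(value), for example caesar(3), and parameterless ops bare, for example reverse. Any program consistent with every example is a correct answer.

drop_vowels | drop(3) | swapcase | dedupe_adjacent

Check, running the answer program on each example:
  "davoorkgu" -> "dvrkg" -> "kg" -> "KG" -> "KG"
  "lithwglajbb" -> "lthwgljbb" -> "wgljbb" -> "WGLJBB" -> "WGLJB"
  "xrbmjuosi" -> "xrbmjs" -> "mjs" -> "MJS" -> "MJS"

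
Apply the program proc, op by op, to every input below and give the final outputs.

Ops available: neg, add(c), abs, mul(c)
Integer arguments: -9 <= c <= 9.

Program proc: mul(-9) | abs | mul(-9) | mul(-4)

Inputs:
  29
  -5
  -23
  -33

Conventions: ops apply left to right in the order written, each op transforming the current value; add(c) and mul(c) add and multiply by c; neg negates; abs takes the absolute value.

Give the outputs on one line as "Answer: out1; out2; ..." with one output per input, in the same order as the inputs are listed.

9396; 1620; 7452; 10692

Execution, op by op:
  29 -> -261 -> 261 -> -2349 -> 9396
  -5 -> 45 -> 45 -> -405 -> 1620
  -23 -> 207 -> 207 -> -1863 -> 7452
  -33 -> 297 -> 297 -> -2673 -> 10692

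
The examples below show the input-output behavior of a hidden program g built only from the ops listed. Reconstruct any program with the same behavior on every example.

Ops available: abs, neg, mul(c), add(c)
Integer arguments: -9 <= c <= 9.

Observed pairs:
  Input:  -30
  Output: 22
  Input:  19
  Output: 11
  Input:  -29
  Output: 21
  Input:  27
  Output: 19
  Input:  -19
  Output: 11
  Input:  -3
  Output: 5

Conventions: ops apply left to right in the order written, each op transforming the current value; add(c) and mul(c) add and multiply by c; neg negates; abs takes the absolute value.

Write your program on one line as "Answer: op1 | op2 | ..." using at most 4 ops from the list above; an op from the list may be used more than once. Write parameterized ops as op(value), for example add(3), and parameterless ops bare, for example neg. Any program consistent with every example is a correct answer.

abs | add(-8) | abs

Check, running the answer program on each example:
  -30 -> 30 -> 22 -> 22
  19 -> 19 -> 11 -> 11
  -29 -> 29 -> 21 -> 21
  27 -> 27 -> 19 -> 19
  -19 -> 19 -> 11 -> 11
  -3 -> 3 -> -5 -> 5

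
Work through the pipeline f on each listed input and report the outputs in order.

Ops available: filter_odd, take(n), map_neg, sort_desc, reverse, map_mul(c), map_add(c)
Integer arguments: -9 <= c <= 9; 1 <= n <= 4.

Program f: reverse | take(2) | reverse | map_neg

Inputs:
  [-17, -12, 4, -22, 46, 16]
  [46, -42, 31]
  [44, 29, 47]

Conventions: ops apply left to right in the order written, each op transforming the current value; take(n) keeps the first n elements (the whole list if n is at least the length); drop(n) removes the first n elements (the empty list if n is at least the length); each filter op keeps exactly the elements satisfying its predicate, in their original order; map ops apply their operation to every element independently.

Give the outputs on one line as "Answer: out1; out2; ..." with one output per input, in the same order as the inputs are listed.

Execution, op by op:
  [-17, -12, 4, -22, 46, 16] -> [16, 46, -22, 4, -12, -17] -> [16, 46] -> [46, 16] -> [-46, -16]
  [46, -42, 31] -> [31, -42, 46] -> [31, -42] -> [-42, 31] -> [42, -31]
  [44, 29, 47] -> [47, 29, 44] -> [47, 29] -> [29, 47] -> [-29, -47]

[-46, -16]; [42, -31]; [-29, -47]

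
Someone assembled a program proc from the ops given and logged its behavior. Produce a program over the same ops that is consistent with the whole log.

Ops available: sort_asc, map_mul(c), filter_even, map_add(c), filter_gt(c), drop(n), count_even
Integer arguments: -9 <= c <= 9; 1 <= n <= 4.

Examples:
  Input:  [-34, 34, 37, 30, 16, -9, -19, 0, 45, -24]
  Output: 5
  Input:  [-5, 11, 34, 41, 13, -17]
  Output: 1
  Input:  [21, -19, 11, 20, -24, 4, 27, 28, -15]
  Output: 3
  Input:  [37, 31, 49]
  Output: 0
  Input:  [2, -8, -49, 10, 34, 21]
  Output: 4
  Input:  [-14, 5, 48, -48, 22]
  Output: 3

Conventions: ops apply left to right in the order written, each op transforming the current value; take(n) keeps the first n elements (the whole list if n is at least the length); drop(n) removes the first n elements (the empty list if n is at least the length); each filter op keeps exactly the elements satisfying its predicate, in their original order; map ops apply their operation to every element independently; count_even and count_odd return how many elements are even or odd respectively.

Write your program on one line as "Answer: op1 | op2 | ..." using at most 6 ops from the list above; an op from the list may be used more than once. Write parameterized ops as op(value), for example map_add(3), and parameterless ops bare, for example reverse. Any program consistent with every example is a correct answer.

sort_asc | map_mul(-1) | drop(1) | sort_asc | count_even

Check, running the answer program on each example:
  [-34, 34, 37, 30, 16, -9, -19, 0, 45, -24] -> [-34, -24, -19, -9, 0, 16, 30, 34, 37, 45] -> [34, 24, 19, 9, 0, -16, -30, -34, -37, -45] -> [24, 19, 9, 0, -16, -30, -34, -37, -45] -> [-45, -37, -34, -30, -16, 0, 9, 19, 24] -> 5
  [-5, 11, 34, 41, 13, -17] -> [-17, -5, 11, 13, 34, 41] -> [17, 5, -11, -13, -34, -41] -> [5, -11, -13, -34, -41] -> [-41, -34, -13, -11, 5] -> 1
  [21, -19, 11, 20, -24, 4, 27, 28, -15] -> [-24, -19, -15, 4, 11, 20, 21, 27, 28] -> [24, 19, 15, -4, -11, -20, -21, -27, -28] -> [19, 15, -4, -11, -20, -21, -27, -28] -> [-28, -27, -21, -20, -11, -4, 15, 19] -> 3
  [37, 31, 49] -> [31, 37, 49] -> [-31, -37, -49] -> [-37, -49] -> [-49, -37] -> 0
  [2, -8, -49, 10, 34, 21] -> [-49, -8, 2, 10, 21, 34] -> [49, 8, -2, -10, -21, -34] -> [8, -2, -10, -21, -34] -> [-34, -21, -10, -2, 8] -> 4
  [-14, 5, 48, -48, 22] -> [-48, -14, 5, 22, 48] -> [48, 14, -5, -22, -48] -> [14, -5, -22, -48] -> [-48, -22, -5, 14] -> 3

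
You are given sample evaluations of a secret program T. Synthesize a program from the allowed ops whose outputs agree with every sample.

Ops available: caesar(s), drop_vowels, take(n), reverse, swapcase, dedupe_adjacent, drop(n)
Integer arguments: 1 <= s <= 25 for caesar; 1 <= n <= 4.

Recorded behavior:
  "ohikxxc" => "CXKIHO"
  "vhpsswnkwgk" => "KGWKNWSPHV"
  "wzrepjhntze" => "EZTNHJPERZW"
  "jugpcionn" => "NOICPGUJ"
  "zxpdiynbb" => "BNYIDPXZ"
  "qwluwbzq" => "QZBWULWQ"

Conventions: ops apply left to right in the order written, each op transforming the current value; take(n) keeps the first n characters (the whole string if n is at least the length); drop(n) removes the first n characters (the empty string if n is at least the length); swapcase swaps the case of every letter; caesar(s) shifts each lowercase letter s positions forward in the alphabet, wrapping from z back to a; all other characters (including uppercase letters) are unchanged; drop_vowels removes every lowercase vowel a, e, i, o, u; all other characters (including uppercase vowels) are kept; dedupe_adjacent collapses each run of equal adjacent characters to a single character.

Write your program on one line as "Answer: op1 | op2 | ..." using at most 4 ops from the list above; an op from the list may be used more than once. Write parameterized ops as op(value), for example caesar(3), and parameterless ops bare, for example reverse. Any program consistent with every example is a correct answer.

reverse | dedupe_adjacent | swapcase

Check, running the answer program on each example:
  "ohikxxc" -> "cxxkiho" -> "cxkiho" -> "CXKIHO"
  "vhpsswnkwgk" -> "kgwknwssphv" -> "kgwknwsphv" -> "KGWKNWSPHV"
  "wzrepjhntze" -> "eztnhjperzw" -> "eztnhjperzw" -> "EZTNHJPERZW"
  "jugpcionn" -> "nnoicpguj" -> "noicpguj" -> "NOICPGUJ"
  "zxpdiynbb" -> "bbnyidpxz" -> "bnyidpxz" -> "BNYIDPXZ"
  "qwluwbzq" -> "qzbwulwq" -> "qzbwulwq" -> "QZBWULWQ"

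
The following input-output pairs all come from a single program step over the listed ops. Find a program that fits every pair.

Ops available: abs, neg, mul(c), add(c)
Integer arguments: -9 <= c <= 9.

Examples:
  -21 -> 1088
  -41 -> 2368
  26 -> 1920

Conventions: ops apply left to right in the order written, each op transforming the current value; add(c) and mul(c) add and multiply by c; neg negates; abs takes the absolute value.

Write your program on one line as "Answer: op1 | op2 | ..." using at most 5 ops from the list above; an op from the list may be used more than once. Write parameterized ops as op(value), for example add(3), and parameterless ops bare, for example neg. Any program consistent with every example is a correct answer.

add(4) | abs | mul(-8) | mul(-8)

Check, running the answer program on each example:
  -21 -> -17 -> 17 -> -136 -> 1088
  -41 -> -37 -> 37 -> -296 -> 2368
  26 -> 30 -> 30 -> -240 -> 1920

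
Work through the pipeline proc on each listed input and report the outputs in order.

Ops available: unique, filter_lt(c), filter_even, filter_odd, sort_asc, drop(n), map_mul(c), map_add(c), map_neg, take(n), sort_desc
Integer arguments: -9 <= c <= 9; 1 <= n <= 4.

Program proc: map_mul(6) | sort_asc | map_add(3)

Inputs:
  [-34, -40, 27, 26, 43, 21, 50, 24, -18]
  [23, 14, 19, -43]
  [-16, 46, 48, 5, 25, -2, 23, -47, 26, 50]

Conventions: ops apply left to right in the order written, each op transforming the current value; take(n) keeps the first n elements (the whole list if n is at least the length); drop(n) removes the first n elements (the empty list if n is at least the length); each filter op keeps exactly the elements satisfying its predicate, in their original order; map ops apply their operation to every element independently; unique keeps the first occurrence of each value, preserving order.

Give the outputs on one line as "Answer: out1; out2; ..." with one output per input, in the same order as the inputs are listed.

Execution, op by op:
  [-34, -40, 27, 26, 43, 21, 50, 24, -18] -> [-204, -240, 162, 156, 258, 126, 300, 144, -108] -> [-240, -204, -108, 126, 144, 156, 162, 258, 300] -> [-237, -201, -105, 129, 147, 159, 165, 261, 303]
  [23, 14, 19, -43] -> [138, 84, 114, -258] -> [-258, 84, 114, 138] -> [-255, 87, 117, 141]
  [-16, 46, 48, 5, 25, -2, 23, -47, 26, 50] -> [-96, 276, 288, 30, 150, -12, 138, -282, 156, 300] -> [-282, -96, -12, 30, 138, 150, 156, 276, 288, 300] -> [-279, -93, -9, 33, 141, 153, 159, 279, 291, 303]

[-237, -201, -105, 129, 147, 159, 165, 261, 303]; [-255, 87, 117, 141]; [-279, -93, -9, 33, 141, 153, 159, 279, 291, 303]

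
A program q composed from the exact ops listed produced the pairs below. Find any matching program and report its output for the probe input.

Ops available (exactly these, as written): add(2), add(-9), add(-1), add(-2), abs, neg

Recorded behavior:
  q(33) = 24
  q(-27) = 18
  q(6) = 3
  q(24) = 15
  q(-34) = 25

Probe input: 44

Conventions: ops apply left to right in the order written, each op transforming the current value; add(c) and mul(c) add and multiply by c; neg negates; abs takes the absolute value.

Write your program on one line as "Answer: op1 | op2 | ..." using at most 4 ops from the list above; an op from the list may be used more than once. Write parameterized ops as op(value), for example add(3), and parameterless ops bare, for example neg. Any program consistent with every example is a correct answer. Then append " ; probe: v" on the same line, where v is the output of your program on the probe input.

abs | add(-9) | abs ; probe: 35

Check, running the answer program on each example:
  33 -> 33 -> 24 -> 24
  -27 -> 27 -> 18 -> 18
  6 -> 6 -> -3 -> 3
  24 -> 24 -> 15 -> 15
  -34 -> 34 -> 25 -> 25
  probe: 44 -> 44 -> 35 -> 35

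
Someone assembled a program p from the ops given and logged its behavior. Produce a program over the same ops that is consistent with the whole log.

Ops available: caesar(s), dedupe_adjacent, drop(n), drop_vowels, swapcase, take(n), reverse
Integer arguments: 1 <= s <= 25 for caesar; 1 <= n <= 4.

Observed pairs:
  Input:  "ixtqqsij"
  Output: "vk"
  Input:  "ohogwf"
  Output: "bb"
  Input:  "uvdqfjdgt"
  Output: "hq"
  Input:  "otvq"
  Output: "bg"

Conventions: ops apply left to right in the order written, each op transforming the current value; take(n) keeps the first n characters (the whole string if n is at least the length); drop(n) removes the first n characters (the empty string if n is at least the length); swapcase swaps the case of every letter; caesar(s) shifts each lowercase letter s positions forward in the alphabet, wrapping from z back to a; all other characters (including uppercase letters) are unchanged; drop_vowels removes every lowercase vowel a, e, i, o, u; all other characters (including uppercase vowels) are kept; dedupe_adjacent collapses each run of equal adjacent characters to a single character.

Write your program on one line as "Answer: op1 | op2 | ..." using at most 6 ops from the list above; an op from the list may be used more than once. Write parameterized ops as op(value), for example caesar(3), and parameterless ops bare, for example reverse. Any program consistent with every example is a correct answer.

dedupe_adjacent | caesar(13) | take(4) | drop_vowels | take(2)

Check, running the answer program on each example:
  "ixtqqsij" -> "ixtqsij" -> "vkgdfvw" -> "vkgd" -> "vkgd" -> "vk"
  "ohogwf" -> "ohogwf" -> "bubtjs" -> "bubt" -> "bbt" -> "bb"
  "uvdqfjdgt" -> "uvdqfjdgt" -> "hiqdswqtg" -> "hiqd" -> "hqd" -> "hq"
  "otvq" -> "otvq" -> "bgid" -> "bgid" -> "bgd" -> "bg"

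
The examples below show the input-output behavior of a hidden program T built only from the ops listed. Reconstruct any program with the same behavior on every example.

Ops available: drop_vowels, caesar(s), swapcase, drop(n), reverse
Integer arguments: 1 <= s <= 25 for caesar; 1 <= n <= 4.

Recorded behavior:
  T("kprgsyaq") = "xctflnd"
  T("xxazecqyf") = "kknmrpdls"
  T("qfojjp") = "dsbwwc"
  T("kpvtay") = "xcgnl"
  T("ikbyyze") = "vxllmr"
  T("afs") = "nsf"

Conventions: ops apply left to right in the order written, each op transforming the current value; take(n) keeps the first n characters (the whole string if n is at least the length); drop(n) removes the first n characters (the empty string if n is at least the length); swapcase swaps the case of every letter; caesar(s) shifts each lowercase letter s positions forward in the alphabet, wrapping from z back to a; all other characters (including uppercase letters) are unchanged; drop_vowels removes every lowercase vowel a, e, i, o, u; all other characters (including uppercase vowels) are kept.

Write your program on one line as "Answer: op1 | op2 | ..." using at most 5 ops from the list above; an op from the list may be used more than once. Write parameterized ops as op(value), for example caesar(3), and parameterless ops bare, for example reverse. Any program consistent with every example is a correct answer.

caesar(10) | caesar(6) | caesar(23) | drop_vowels

Check, running the answer program on each example:
  "kprgsyaq" -> "uzbqcika" -> "afhwioqg" -> "xcetflnd" -> "xctflnd"
  "xxazecqyf" -> "hhkjomaip" -> "nnqpusgov" -> "kknmrpdls" -> "kknmrpdls"
  "qfojjp" -> "apyttz" -> "gvezzf" -> "dsbwwc" -> "dsbwwc"
  "kpvtay" -> "uzfdki" -> "afljqo" -> "xcignl" -> "xcgnl"
  "ikbyyze" -> "suliijo" -> "yaroopu" -> "vxollmr" -> "vxllmr"
  "afs" -> "kpc" -> "qvi" -> "nsf" -> "nsf"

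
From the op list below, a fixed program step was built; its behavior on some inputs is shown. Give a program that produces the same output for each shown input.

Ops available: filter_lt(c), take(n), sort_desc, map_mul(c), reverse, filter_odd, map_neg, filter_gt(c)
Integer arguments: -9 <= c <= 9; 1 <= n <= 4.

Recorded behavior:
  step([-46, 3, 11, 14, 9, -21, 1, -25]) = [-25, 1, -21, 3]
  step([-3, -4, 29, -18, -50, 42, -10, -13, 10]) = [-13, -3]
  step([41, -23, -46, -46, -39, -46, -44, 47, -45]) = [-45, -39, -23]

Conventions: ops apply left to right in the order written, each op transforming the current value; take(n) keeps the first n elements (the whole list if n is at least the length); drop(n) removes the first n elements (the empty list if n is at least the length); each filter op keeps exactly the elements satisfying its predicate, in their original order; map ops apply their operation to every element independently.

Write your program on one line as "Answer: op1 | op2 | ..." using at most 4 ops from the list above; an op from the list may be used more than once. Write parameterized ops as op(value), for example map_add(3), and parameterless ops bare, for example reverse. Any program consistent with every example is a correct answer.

reverse | filter_lt(4) | filter_odd

Check, running the answer program on each example:
  [-46, 3, 11, 14, 9, -21, 1, -25] -> [-25, 1, -21, 9, 14, 11, 3, -46] -> [-25, 1, -21, 3, -46] -> [-25, 1, -21, 3]
  [-3, -4, 29, -18, -50, 42, -10, -13, 10] -> [10, -13, -10, 42, -50, -18, 29, -4, -3] -> [-13, -10, -50, -18, -4, -3] -> [-13, -3]
  [41, -23, -46, -46, -39, -46, -44, 47, -45] -> [-45, 47, -44, -46, -39, -46, -46, -23, 41] -> [-45, -44, -46, -39, -46, -46, -23] -> [-45, -39, -23]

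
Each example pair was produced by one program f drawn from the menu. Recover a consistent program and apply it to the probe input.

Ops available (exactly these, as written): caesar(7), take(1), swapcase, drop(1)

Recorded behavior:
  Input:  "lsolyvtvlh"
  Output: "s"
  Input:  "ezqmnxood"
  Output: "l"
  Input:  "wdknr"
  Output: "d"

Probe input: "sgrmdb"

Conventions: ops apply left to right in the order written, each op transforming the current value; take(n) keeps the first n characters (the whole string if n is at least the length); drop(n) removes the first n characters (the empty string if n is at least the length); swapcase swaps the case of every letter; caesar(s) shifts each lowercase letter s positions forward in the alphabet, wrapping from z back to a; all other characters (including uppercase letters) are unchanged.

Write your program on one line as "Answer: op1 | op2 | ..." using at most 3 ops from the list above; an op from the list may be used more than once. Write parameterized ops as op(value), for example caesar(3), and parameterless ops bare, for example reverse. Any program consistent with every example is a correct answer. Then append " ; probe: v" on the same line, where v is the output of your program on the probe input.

take(1) | caesar(7) ; probe: "z"

Check, running the answer program on each example:
  "lsolyvtvlh" -> "l" -> "s"
  "ezqmnxood" -> "e" -> "l"
  "wdknr" -> "w" -> "d"
  probe: "sgrmdb" -> "s" -> "z"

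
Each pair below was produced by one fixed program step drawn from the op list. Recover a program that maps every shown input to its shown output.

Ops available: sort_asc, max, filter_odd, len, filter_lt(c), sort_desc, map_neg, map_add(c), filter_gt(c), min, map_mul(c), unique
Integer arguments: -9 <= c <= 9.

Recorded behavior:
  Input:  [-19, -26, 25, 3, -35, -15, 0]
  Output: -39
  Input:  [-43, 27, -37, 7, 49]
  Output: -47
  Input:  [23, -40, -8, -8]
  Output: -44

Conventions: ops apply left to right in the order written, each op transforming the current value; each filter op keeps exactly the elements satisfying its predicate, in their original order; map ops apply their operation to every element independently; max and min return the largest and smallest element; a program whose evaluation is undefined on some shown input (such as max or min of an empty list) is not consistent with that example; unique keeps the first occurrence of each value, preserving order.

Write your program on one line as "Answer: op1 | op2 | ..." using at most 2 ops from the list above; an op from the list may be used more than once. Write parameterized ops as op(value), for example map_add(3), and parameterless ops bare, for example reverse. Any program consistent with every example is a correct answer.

map_add(-4) | min

Check, running the answer program on each example:
  [-19, -26, 25, 3, -35, -15, 0] -> [-23, -30, 21, -1, -39, -19, -4] -> -39
  [-43, 27, -37, 7, 49] -> [-47, 23, -41, 3, 45] -> -47
  [23, -40, -8, -8] -> [19, -44, -12, -12] -> -44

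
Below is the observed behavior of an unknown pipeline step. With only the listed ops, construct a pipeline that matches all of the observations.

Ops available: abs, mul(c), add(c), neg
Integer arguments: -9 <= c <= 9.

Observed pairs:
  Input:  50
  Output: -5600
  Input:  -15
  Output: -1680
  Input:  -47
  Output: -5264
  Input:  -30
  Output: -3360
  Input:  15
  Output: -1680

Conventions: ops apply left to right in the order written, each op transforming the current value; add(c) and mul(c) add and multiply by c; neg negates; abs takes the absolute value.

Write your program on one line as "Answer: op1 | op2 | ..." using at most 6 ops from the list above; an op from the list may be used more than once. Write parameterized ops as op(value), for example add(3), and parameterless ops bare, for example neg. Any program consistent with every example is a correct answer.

mul(-8) | neg | mul(-2) | mul(-7) | abs | neg

Check, running the answer program on each example:
  50 -> -400 -> 400 -> -800 -> 5600 -> 5600 -> -5600
  -15 -> 120 -> -120 -> 240 -> -1680 -> 1680 -> -1680
  -47 -> 376 -> -376 -> 752 -> -5264 -> 5264 -> -5264
  -30 -> 240 -> -240 -> 480 -> -3360 -> 3360 -> -3360
  15 -> -120 -> 120 -> -240 -> 1680 -> 1680 -> -1680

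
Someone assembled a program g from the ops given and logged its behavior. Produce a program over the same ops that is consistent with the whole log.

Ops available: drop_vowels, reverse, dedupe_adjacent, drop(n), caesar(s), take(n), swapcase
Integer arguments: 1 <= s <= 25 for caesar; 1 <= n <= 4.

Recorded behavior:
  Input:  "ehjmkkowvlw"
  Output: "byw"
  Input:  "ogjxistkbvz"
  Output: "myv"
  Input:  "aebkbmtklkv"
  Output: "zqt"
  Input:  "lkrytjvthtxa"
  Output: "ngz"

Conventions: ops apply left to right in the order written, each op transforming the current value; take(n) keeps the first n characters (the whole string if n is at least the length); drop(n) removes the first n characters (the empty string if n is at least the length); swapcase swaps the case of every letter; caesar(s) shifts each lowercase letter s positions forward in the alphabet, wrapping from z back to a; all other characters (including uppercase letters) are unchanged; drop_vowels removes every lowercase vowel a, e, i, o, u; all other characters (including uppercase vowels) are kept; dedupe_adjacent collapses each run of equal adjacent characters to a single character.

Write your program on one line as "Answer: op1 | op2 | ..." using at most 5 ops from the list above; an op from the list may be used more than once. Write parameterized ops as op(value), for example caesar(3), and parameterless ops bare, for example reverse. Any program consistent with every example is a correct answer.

drop(1) | take(3) | caesar(15) | reverse

Check, running the answer program on each example:
  "ehjmkkowvlw" -> "hjmkkowvlw" -> "hjm" -> "wyb" -> "byw"
  "ogjxistkbvz" -> "gjxistkbvz" -> "gjx" -> "vym" -> "myv"
  "aebkbmtklkv" -> "ebkbmtklkv" -> "ebk" -> "tqz" -> "zqt"
  "lkrytjvthtxa" -> "krytjvthtxa" -> "kry" -> "zgn" -> "ngz"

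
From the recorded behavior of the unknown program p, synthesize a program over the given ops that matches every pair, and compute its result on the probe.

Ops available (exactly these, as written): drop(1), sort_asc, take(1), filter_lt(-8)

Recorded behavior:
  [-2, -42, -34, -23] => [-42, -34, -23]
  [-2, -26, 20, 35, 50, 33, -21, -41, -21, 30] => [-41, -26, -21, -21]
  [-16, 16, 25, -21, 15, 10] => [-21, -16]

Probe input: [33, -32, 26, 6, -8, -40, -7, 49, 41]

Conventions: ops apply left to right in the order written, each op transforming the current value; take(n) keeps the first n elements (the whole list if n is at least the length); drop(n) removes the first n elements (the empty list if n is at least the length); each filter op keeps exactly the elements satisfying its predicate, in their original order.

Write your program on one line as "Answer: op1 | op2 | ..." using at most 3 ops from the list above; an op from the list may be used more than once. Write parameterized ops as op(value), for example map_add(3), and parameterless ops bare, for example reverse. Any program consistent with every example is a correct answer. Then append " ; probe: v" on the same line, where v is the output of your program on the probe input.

filter_lt(-8) | sort_asc ; probe: [-40, -32]

Check, running the answer program on each example:
  [-2, -42, -34, -23] -> [-42, -34, -23] -> [-42, -34, -23]
  [-2, -26, 20, 35, 50, 33, -21, -41, -21, 30] -> [-26, -21, -41, -21] -> [-41, -26, -21, -21]
  [-16, 16, 25, -21, 15, 10] -> [-16, -21] -> [-21, -16]
  probe: [33, -32, 26, 6, -8, -40, -7, 49, 41] -> [-32, -40] -> [-40, -32]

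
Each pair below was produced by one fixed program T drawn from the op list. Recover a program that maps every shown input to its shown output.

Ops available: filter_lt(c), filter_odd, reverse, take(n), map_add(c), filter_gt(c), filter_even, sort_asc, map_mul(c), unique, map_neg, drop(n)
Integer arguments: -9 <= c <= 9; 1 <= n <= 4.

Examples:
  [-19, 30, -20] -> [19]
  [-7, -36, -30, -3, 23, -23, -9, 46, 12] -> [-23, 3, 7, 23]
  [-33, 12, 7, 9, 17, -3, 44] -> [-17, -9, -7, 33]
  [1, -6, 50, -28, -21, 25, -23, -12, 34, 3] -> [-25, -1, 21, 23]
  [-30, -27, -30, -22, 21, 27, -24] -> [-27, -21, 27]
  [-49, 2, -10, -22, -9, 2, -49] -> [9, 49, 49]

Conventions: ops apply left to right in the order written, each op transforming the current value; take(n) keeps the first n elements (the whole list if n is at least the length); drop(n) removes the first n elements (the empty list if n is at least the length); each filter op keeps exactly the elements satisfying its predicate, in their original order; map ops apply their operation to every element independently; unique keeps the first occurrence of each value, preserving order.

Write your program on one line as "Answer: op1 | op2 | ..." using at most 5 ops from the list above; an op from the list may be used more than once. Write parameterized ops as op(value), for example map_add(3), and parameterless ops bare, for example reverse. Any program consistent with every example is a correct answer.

filter_odd | take(4) | map_neg | sort_asc

Check, running the answer program on each example:
  [-19, 30, -20] -> [-19] -> [-19] -> [19] -> [19]
  [-7, -36, -30, -3, 23, -23, -9, 46, 12] -> [-7, -3, 23, -23, -9] -> [-7, -3, 23, -23] -> [7, 3, -23, 23] -> [-23, 3, 7, 23]
  [-33, 12, 7, 9, 17, -3, 44] -> [-33, 7, 9, 17, -3] -> [-33, 7, 9, 17] -> [33, -7, -9, -17] -> [-17, -9, -7, 33]
  [1, -6, 50, -28, -21, 25, -23, -12, 34, 3] -> [1, -21, 25, -23, 3] -> [1, -21, 25, -23] -> [-1, 21, -25, 23] -> [-25, -1, 21, 23]
  [-30, -27, -30, -22, 21, 27, -24] -> [-27, 21, 27] -> [-27, 21, 27] -> [27, -21, -27] -> [-27, -21, 27]
  [-49, 2, -10, -22, -9, 2, -49] -> [-49, -9, -49] -> [-49, -9, -49] -> [49, 9, 49] -> [9, 49, 49]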